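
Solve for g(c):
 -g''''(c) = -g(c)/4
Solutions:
 g(c) = C1*exp(-sqrt(2)*c/2) + C2*exp(sqrt(2)*c/2) + C3*sin(sqrt(2)*c/2) + C4*cos(sqrt(2)*c/2)


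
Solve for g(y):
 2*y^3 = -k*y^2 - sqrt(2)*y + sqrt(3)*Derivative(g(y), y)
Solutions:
 g(y) = C1 + sqrt(3)*k*y^3/9 + sqrt(3)*y^4/6 + sqrt(6)*y^2/6


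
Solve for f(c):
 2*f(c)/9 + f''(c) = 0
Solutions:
 f(c) = C1*sin(sqrt(2)*c/3) + C2*cos(sqrt(2)*c/3)


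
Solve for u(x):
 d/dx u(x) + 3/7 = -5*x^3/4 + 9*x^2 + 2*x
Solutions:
 u(x) = C1 - 5*x^4/16 + 3*x^3 + x^2 - 3*x/7


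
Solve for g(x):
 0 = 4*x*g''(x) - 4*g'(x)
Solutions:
 g(x) = C1 + C2*x^2


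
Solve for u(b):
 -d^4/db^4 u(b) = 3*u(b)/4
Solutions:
 u(b) = (C1*sin(3^(1/4)*b/2) + C2*cos(3^(1/4)*b/2))*exp(-3^(1/4)*b/2) + (C3*sin(3^(1/4)*b/2) + C4*cos(3^(1/4)*b/2))*exp(3^(1/4)*b/2)


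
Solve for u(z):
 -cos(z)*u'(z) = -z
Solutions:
 u(z) = C1 + Integral(z/cos(z), z)


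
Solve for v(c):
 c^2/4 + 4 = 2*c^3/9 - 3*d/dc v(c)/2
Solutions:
 v(c) = C1 + c^4/27 - c^3/18 - 8*c/3


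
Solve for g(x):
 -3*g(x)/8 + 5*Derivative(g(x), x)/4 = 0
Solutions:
 g(x) = C1*exp(3*x/10)


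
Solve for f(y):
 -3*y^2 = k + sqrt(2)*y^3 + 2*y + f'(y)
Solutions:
 f(y) = C1 - k*y - sqrt(2)*y^4/4 - y^3 - y^2


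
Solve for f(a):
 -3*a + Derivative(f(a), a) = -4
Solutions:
 f(a) = C1 + 3*a^2/2 - 4*a


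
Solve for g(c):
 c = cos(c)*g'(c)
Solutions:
 g(c) = C1 + Integral(c/cos(c), c)


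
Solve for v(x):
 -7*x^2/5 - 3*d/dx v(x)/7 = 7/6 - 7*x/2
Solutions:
 v(x) = C1 - 49*x^3/45 + 49*x^2/12 - 49*x/18


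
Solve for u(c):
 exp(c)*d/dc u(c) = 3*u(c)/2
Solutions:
 u(c) = C1*exp(-3*exp(-c)/2)


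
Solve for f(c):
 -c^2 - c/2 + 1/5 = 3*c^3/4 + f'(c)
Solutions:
 f(c) = C1 - 3*c^4/16 - c^3/3 - c^2/4 + c/5


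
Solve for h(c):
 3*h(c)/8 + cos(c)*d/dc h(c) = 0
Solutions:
 h(c) = C1*(sin(c) - 1)^(3/16)/(sin(c) + 1)^(3/16)


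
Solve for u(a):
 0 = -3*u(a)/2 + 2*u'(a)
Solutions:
 u(a) = C1*exp(3*a/4)


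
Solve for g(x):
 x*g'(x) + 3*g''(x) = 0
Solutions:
 g(x) = C1 + C2*erf(sqrt(6)*x/6)


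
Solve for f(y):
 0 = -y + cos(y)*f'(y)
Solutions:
 f(y) = C1 + Integral(y/cos(y), y)


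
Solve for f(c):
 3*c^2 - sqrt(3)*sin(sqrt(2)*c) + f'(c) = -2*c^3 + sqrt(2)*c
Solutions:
 f(c) = C1 - c^4/2 - c^3 + sqrt(2)*c^2/2 - sqrt(6)*cos(sqrt(2)*c)/2


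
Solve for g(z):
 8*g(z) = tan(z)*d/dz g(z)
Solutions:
 g(z) = C1*sin(z)^8


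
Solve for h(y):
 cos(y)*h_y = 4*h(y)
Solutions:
 h(y) = C1*(sin(y)^2 + 2*sin(y) + 1)/(sin(y)^2 - 2*sin(y) + 1)


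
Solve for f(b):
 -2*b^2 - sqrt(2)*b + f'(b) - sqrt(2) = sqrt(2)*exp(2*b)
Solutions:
 f(b) = C1 + 2*b^3/3 + sqrt(2)*b^2/2 + sqrt(2)*b + sqrt(2)*exp(2*b)/2


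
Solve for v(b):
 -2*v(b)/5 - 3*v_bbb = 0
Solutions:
 v(b) = C3*exp(-15^(2/3)*2^(1/3)*b/15) + (C1*sin(2^(1/3)*3^(1/6)*5^(2/3)*b/10) + C2*cos(2^(1/3)*3^(1/6)*5^(2/3)*b/10))*exp(15^(2/3)*2^(1/3)*b/30)


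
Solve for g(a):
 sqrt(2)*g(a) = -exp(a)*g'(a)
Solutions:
 g(a) = C1*exp(sqrt(2)*exp(-a))


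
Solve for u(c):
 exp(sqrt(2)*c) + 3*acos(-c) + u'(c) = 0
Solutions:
 u(c) = C1 - 3*c*acos(-c) - 3*sqrt(1 - c^2) - sqrt(2)*exp(sqrt(2)*c)/2


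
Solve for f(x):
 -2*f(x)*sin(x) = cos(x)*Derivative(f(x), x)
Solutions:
 f(x) = C1*cos(x)^2


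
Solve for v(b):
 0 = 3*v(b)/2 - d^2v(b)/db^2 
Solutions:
 v(b) = C1*exp(-sqrt(6)*b/2) + C2*exp(sqrt(6)*b/2)


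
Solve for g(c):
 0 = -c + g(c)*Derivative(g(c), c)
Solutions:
 g(c) = -sqrt(C1 + c^2)
 g(c) = sqrt(C1 + c^2)


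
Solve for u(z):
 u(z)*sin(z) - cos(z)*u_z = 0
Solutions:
 u(z) = C1/cos(z)


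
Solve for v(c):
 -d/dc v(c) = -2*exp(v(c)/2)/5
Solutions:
 v(c) = 2*log(-1/(C1 + 2*c)) + 2*log(10)


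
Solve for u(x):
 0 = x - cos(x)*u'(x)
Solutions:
 u(x) = C1 + Integral(x/cos(x), x)


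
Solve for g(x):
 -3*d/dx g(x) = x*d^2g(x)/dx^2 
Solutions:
 g(x) = C1 + C2/x^2


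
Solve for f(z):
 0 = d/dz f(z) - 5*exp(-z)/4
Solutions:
 f(z) = C1 - 5*exp(-z)/4


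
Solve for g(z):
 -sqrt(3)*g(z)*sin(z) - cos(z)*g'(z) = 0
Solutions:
 g(z) = C1*cos(z)^(sqrt(3))


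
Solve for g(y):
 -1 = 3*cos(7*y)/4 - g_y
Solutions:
 g(y) = C1 + y + 3*sin(7*y)/28


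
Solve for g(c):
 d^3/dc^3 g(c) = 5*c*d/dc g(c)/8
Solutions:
 g(c) = C1 + Integral(C2*airyai(5^(1/3)*c/2) + C3*airybi(5^(1/3)*c/2), c)


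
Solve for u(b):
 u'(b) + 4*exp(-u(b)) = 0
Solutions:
 u(b) = log(C1 - 4*b)


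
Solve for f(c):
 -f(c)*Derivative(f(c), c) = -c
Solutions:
 f(c) = -sqrt(C1 + c^2)
 f(c) = sqrt(C1 + c^2)


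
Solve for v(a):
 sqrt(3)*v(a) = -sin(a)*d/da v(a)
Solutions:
 v(a) = C1*(cos(a) + 1)^(sqrt(3)/2)/(cos(a) - 1)^(sqrt(3)/2)


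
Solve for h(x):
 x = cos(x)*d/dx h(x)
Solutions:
 h(x) = C1 + Integral(x/cos(x), x)


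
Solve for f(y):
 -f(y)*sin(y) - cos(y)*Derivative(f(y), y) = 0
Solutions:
 f(y) = C1*cos(y)


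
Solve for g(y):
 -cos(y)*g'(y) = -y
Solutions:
 g(y) = C1 + Integral(y/cos(y), y)


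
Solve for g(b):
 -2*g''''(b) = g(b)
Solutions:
 g(b) = (C1*sin(2^(1/4)*b/2) + C2*cos(2^(1/4)*b/2))*exp(-2^(1/4)*b/2) + (C3*sin(2^(1/4)*b/2) + C4*cos(2^(1/4)*b/2))*exp(2^(1/4)*b/2)


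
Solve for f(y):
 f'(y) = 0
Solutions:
 f(y) = C1


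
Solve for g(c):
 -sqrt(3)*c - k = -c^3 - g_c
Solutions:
 g(c) = C1 - c^4/4 + sqrt(3)*c^2/2 + c*k


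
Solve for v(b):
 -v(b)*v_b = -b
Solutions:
 v(b) = -sqrt(C1 + b^2)
 v(b) = sqrt(C1 + b^2)


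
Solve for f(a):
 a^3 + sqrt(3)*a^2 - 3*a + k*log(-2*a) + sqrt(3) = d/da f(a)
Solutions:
 f(a) = C1 + a^4/4 + sqrt(3)*a^3/3 - 3*a^2/2 + a*k*log(-a) + a*(-k + k*log(2) + sqrt(3))


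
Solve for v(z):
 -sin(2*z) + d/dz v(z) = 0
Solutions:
 v(z) = C1 - cos(2*z)/2


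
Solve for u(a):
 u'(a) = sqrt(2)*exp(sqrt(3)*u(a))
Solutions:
 u(a) = sqrt(3)*(2*log(-1/(C1 + sqrt(2)*a)) - log(3))/6


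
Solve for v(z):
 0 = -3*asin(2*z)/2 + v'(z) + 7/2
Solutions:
 v(z) = C1 + 3*z*asin(2*z)/2 - 7*z/2 + 3*sqrt(1 - 4*z^2)/4


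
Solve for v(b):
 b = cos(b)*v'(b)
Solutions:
 v(b) = C1 + Integral(b/cos(b), b)


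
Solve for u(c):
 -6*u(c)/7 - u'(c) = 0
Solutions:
 u(c) = C1*exp(-6*c/7)


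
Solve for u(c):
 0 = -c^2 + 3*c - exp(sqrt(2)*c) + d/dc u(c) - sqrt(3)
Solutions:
 u(c) = C1 + c^3/3 - 3*c^2/2 + sqrt(3)*c + sqrt(2)*exp(sqrt(2)*c)/2


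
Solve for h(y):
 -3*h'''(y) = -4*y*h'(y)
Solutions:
 h(y) = C1 + Integral(C2*airyai(6^(2/3)*y/3) + C3*airybi(6^(2/3)*y/3), y)


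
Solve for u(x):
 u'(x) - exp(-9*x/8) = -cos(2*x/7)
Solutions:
 u(x) = C1 - 7*sin(2*x/7)/2 - 8*exp(-9*x/8)/9


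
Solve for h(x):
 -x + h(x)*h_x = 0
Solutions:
 h(x) = -sqrt(C1 + x^2)
 h(x) = sqrt(C1 + x^2)


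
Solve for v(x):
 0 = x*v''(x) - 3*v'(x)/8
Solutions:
 v(x) = C1 + C2*x^(11/8)


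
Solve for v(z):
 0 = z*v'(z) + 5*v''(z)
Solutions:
 v(z) = C1 + C2*erf(sqrt(10)*z/10)


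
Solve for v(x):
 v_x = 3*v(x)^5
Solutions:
 v(x) = -(-1/(C1 + 12*x))^(1/4)
 v(x) = (-1/(C1 + 12*x))^(1/4)
 v(x) = -I*(-1/(C1 + 12*x))^(1/4)
 v(x) = I*(-1/(C1 + 12*x))^(1/4)


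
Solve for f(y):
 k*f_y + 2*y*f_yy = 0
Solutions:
 f(y) = C1 + y^(1 - re(k)/2)*(C2*sin(log(y)*Abs(im(k))/2) + C3*cos(log(y)*im(k)/2))


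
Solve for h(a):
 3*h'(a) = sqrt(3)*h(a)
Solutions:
 h(a) = C1*exp(sqrt(3)*a/3)


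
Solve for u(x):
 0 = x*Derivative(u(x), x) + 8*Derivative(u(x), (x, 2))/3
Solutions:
 u(x) = C1 + C2*erf(sqrt(3)*x/4)


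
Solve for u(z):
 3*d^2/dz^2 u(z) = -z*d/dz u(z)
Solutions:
 u(z) = C1 + C2*erf(sqrt(6)*z/6)


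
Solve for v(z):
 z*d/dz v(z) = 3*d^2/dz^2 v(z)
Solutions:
 v(z) = C1 + C2*erfi(sqrt(6)*z/6)


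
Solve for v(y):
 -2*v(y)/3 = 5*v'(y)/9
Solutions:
 v(y) = C1*exp(-6*y/5)


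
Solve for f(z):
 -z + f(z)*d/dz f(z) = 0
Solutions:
 f(z) = -sqrt(C1 + z^2)
 f(z) = sqrt(C1 + z^2)


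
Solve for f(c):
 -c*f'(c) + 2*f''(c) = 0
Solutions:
 f(c) = C1 + C2*erfi(c/2)


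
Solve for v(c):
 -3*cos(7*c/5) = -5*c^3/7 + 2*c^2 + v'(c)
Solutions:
 v(c) = C1 + 5*c^4/28 - 2*c^3/3 - 15*sin(7*c/5)/7


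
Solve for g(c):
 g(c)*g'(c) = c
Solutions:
 g(c) = -sqrt(C1 + c^2)
 g(c) = sqrt(C1 + c^2)


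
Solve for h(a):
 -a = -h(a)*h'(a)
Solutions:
 h(a) = -sqrt(C1 + a^2)
 h(a) = sqrt(C1 + a^2)


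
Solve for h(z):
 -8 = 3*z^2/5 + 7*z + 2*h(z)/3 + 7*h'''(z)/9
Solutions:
 h(z) = C3*exp(-6^(1/3)*7^(2/3)*z/7) - 9*z^2/10 - 21*z/2 + (C1*sin(2^(1/3)*3^(5/6)*7^(2/3)*z/14) + C2*cos(2^(1/3)*3^(5/6)*7^(2/3)*z/14))*exp(6^(1/3)*7^(2/3)*z/14) - 12


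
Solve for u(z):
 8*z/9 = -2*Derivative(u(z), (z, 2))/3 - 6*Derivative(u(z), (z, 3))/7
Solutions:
 u(z) = C1 + C2*z + C3*exp(-7*z/9) - 2*z^3/9 + 6*z^2/7


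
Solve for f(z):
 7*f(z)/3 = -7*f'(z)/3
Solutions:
 f(z) = C1*exp(-z)


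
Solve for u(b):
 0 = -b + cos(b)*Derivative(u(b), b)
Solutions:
 u(b) = C1 + Integral(b/cos(b), b)


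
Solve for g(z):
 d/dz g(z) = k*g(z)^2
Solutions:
 g(z) = -1/(C1 + k*z)


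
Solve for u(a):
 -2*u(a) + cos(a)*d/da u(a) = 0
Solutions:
 u(a) = C1*(sin(a) + 1)/(sin(a) - 1)


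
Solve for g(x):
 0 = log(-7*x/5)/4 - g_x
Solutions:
 g(x) = C1 + x*log(-x)/4 + x*(-log(5) - 1 + log(7))/4


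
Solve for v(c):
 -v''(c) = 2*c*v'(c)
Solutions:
 v(c) = C1 + C2*erf(c)


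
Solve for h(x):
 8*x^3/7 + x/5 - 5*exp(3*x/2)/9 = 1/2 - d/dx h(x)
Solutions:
 h(x) = C1 - 2*x^4/7 - x^2/10 + x/2 + 10*exp(3*x/2)/27


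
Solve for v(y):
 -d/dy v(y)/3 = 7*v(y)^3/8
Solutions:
 v(y) = -2*sqrt(-1/(C1 - 21*y))
 v(y) = 2*sqrt(-1/(C1 - 21*y))


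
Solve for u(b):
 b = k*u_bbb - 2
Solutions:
 u(b) = C1 + C2*b + C3*b^2 + b^4/(24*k) + b^3/(3*k)


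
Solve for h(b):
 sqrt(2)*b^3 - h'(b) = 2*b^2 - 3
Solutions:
 h(b) = C1 + sqrt(2)*b^4/4 - 2*b^3/3 + 3*b


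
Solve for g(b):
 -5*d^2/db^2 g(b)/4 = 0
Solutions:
 g(b) = C1 + C2*b


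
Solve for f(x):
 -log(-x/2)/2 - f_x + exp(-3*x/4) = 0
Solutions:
 f(x) = C1 - x*log(-x)/2 + x*(log(2) + 1)/2 - 4*exp(-3*x/4)/3


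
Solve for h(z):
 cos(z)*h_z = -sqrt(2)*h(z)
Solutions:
 h(z) = C1*(sin(z) - 1)^(sqrt(2)/2)/(sin(z) + 1)^(sqrt(2)/2)


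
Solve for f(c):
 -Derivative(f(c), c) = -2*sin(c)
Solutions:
 f(c) = C1 - 2*cos(c)


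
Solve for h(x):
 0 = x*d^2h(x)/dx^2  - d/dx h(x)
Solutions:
 h(x) = C1 + C2*x^2


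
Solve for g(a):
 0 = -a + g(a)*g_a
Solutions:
 g(a) = -sqrt(C1 + a^2)
 g(a) = sqrt(C1 + a^2)


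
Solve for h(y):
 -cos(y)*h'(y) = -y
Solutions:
 h(y) = C1 + Integral(y/cos(y), y)


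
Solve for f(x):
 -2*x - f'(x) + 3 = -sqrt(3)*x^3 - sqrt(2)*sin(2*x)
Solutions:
 f(x) = C1 + sqrt(3)*x^4/4 - x^2 + 3*x - sqrt(2)*cos(2*x)/2


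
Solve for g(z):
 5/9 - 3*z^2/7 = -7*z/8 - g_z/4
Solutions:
 g(z) = C1 + 4*z^3/7 - 7*z^2/4 - 20*z/9


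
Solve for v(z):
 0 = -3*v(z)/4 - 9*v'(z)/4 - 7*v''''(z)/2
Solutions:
 v(z) = (C1/sqrt(exp(sqrt(2)*7^(2/3)*z*sqrt(-(sqrt(2977) + 81)^(1/3) - 8*7^(1/3)/(sqrt(2977) + 81)^(1/3) + 18*sqrt(2)/sqrt(8*7^(1/3)/(sqrt(2977) + 81)^(1/3) + (sqrt(2977) + 81)^(1/3)))/14)) + C2*sqrt(exp(sqrt(2)*7^(2/3)*z*sqrt(-(sqrt(2977) + 81)^(1/3) - 8*7^(1/3)/(sqrt(2977) + 81)^(1/3) + 18*sqrt(2)/sqrt(8*7^(1/3)/(sqrt(2977) + 81)^(1/3) + (sqrt(2977) + 81)^(1/3)))/14)))*exp(-sqrt(2)*7^(2/3)*z*sqrt(8*7^(1/3)/(sqrt(2977) + 81)^(1/3) + (sqrt(2977) + 81)^(1/3))/28) + (C3*sin(sqrt(2)*7^(2/3)*z*sqrt(8*7^(1/3)/(sqrt(2977) + 81)^(1/3) + (sqrt(2977) + 81)^(1/3) + 18*sqrt(2)/sqrt(8*7^(1/3)/(sqrt(2977) + 81)^(1/3) + (sqrt(2977) + 81)^(1/3)))/28) + C4*cos(sqrt(2)*7^(2/3)*z*sqrt(8*7^(1/3)/(sqrt(2977) + 81)^(1/3) + (sqrt(2977) + 81)^(1/3) + 18*sqrt(2)/sqrt(8*7^(1/3)/(sqrt(2977) + 81)^(1/3) + (sqrt(2977) + 81)^(1/3)))/28))*exp(sqrt(2)*7^(2/3)*z*sqrt(8*7^(1/3)/(sqrt(2977) + 81)^(1/3) + (sqrt(2977) + 81)^(1/3))/28)


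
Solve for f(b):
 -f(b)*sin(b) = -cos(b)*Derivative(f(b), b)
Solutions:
 f(b) = C1/cos(b)


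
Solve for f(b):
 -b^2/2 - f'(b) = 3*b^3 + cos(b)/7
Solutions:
 f(b) = C1 - 3*b^4/4 - b^3/6 - sin(b)/7


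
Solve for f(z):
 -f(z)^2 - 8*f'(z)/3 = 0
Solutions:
 f(z) = 8/(C1 + 3*z)


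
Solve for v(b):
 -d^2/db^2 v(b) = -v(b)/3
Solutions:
 v(b) = C1*exp(-sqrt(3)*b/3) + C2*exp(sqrt(3)*b/3)


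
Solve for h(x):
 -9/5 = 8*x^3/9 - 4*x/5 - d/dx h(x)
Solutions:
 h(x) = C1 + 2*x^4/9 - 2*x^2/5 + 9*x/5


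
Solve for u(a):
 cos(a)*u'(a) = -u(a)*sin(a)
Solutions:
 u(a) = C1*cos(a)


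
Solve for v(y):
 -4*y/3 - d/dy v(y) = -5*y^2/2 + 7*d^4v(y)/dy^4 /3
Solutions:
 v(y) = C1 + C4*exp(-3^(1/3)*7^(2/3)*y/7) + 5*y^3/6 - 2*y^2/3 + (C2*sin(3^(5/6)*7^(2/3)*y/14) + C3*cos(3^(5/6)*7^(2/3)*y/14))*exp(3^(1/3)*7^(2/3)*y/14)


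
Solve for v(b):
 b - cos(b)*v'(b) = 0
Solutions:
 v(b) = C1 + Integral(b/cos(b), b)


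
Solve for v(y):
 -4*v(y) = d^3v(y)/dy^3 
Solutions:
 v(y) = C3*exp(-2^(2/3)*y) + (C1*sin(2^(2/3)*sqrt(3)*y/2) + C2*cos(2^(2/3)*sqrt(3)*y/2))*exp(2^(2/3)*y/2)


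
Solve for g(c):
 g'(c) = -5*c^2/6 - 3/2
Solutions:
 g(c) = C1 - 5*c^3/18 - 3*c/2


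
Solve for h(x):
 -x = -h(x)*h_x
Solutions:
 h(x) = -sqrt(C1 + x^2)
 h(x) = sqrt(C1 + x^2)


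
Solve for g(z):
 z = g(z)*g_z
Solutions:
 g(z) = -sqrt(C1 + z^2)
 g(z) = sqrt(C1 + z^2)


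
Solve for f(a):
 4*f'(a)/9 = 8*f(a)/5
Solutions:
 f(a) = C1*exp(18*a/5)


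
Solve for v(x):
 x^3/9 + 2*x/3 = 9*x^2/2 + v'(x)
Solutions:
 v(x) = C1 + x^4/36 - 3*x^3/2 + x^2/3


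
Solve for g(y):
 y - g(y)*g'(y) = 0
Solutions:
 g(y) = -sqrt(C1 + y^2)
 g(y) = sqrt(C1 + y^2)


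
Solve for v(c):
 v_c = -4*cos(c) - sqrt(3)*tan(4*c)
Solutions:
 v(c) = C1 + sqrt(3)*log(cos(4*c))/4 - 4*sin(c)


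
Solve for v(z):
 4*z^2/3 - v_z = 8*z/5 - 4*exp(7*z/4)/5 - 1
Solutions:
 v(z) = C1 + 4*z^3/9 - 4*z^2/5 + z + 16*exp(7*z/4)/35


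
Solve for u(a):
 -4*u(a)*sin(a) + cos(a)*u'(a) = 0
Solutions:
 u(a) = C1/cos(a)^4


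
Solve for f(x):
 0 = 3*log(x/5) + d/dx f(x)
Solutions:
 f(x) = C1 - 3*x*log(x) + 3*x + x*log(125)


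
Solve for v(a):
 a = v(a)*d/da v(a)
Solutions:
 v(a) = -sqrt(C1 + a^2)
 v(a) = sqrt(C1 + a^2)


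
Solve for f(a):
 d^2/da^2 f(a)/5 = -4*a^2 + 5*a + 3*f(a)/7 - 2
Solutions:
 f(a) = C1*exp(-sqrt(105)*a/7) + C2*exp(sqrt(105)*a/7) + 28*a^2/3 - 35*a/3 + 602/45


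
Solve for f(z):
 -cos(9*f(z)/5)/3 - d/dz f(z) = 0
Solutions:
 z/3 - 5*log(sin(9*f(z)/5) - 1)/18 + 5*log(sin(9*f(z)/5) + 1)/18 = C1


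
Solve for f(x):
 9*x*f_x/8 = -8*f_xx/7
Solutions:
 f(x) = C1 + C2*erf(3*sqrt(14)*x/16)


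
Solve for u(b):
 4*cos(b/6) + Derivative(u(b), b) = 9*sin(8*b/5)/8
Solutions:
 u(b) = C1 - 24*sin(b/6) - 45*cos(8*b/5)/64


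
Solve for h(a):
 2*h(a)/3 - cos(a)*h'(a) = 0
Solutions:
 h(a) = C1*(sin(a) + 1)^(1/3)/(sin(a) - 1)^(1/3)


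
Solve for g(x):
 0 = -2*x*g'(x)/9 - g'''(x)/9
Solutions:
 g(x) = C1 + Integral(C2*airyai(-2^(1/3)*x) + C3*airybi(-2^(1/3)*x), x)


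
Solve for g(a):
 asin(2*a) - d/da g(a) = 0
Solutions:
 g(a) = C1 + a*asin(2*a) + sqrt(1 - 4*a^2)/2


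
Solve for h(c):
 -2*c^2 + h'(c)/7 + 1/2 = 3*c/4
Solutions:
 h(c) = C1 + 14*c^3/3 + 21*c^2/8 - 7*c/2


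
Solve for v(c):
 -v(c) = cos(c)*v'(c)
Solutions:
 v(c) = C1*sqrt(sin(c) - 1)/sqrt(sin(c) + 1)


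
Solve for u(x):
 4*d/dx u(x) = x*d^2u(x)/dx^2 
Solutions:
 u(x) = C1 + C2*x^5


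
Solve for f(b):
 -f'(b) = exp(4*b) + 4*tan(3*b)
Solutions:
 f(b) = C1 - exp(4*b)/4 + 4*log(cos(3*b))/3


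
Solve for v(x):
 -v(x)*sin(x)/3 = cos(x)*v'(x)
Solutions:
 v(x) = C1*cos(x)^(1/3)


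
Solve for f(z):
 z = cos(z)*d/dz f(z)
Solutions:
 f(z) = C1 + Integral(z/cos(z), z)


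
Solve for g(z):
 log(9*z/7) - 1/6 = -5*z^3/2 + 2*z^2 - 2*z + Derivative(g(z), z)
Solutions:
 g(z) = C1 + 5*z^4/8 - 2*z^3/3 + z^2 + z*log(z) - 7*z/6 + z*log(9/7)


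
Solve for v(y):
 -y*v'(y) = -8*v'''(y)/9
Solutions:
 v(y) = C1 + Integral(C2*airyai(3^(2/3)*y/2) + C3*airybi(3^(2/3)*y/2), y)


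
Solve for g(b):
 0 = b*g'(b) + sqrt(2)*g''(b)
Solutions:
 g(b) = C1 + C2*erf(2^(1/4)*b/2)


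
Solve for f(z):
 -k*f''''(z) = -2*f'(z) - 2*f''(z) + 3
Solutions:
 f(z) = C1 + C2*exp(z*(3^(1/3)*(sqrt(3)*sqrt((27 - 8/k)/k^2) - 9/k)^(1/3)/6 - 3^(5/6)*I*(sqrt(3)*sqrt((27 - 8/k)/k^2) - 9/k)^(1/3)/6 - 4/(k*(-3^(1/3) + 3^(5/6)*I)*(sqrt(3)*sqrt((27 - 8/k)/k^2) - 9/k)^(1/3)))) + C3*exp(z*(3^(1/3)*(sqrt(3)*sqrt((27 - 8/k)/k^2) - 9/k)^(1/3)/6 + 3^(5/6)*I*(sqrt(3)*sqrt((27 - 8/k)/k^2) - 9/k)^(1/3)/6 + 4/(k*(3^(1/3) + 3^(5/6)*I)*(sqrt(3)*sqrt((27 - 8/k)/k^2) - 9/k)^(1/3)))) + C4*exp(-3^(1/3)*z*((sqrt(3)*sqrt((27 - 8/k)/k^2) - 9/k)^(1/3) + 2*3^(1/3)/(k*(sqrt(3)*sqrt((27 - 8/k)/k^2) - 9/k)^(1/3)))/3) + 3*z/2


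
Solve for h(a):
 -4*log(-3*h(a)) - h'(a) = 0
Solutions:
 Integral(1/(log(-_y) + log(3)), (_y, h(a)))/4 = C1 - a


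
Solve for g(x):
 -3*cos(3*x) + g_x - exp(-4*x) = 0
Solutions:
 g(x) = C1 + sin(3*x) - exp(-4*x)/4


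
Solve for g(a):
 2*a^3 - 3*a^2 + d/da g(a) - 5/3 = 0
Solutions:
 g(a) = C1 - a^4/2 + a^3 + 5*a/3


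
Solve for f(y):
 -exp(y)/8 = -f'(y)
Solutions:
 f(y) = C1 + exp(y)/8


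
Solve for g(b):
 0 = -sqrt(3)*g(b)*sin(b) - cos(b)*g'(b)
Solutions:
 g(b) = C1*cos(b)^(sqrt(3))


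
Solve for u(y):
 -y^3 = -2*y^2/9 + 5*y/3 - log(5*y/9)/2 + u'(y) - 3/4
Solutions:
 u(y) = C1 - y^4/4 + 2*y^3/27 - 5*y^2/6 + y*log(y)/2 + y*log(sqrt(5)/3) + y/4


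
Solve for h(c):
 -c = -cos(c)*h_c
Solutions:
 h(c) = C1 + Integral(c/cos(c), c)


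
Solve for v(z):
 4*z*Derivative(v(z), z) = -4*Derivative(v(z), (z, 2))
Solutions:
 v(z) = C1 + C2*erf(sqrt(2)*z/2)


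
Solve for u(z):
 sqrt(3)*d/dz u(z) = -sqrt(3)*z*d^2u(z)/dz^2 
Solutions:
 u(z) = C1 + C2*log(z)


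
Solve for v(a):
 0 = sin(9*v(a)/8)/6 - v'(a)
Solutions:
 -a/6 + 4*log(cos(9*v(a)/8) - 1)/9 - 4*log(cos(9*v(a)/8) + 1)/9 = C1


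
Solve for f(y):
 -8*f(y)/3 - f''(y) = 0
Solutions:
 f(y) = C1*sin(2*sqrt(6)*y/3) + C2*cos(2*sqrt(6)*y/3)


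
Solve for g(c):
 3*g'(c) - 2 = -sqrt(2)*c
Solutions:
 g(c) = C1 - sqrt(2)*c^2/6 + 2*c/3


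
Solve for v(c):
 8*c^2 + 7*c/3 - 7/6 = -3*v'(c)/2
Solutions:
 v(c) = C1 - 16*c^3/9 - 7*c^2/9 + 7*c/9


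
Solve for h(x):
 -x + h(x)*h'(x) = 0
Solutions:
 h(x) = -sqrt(C1 + x^2)
 h(x) = sqrt(C1 + x^2)


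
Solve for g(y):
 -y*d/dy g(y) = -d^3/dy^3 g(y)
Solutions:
 g(y) = C1 + Integral(C2*airyai(y) + C3*airybi(y), y)


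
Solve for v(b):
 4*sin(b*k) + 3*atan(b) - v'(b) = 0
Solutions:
 v(b) = C1 + 3*b*atan(b) + 4*Piecewise((-cos(b*k)/k, Ne(k, 0)), (0, True)) - 3*log(b^2 + 1)/2


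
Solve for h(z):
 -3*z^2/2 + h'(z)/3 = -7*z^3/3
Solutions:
 h(z) = C1 - 7*z^4/4 + 3*z^3/2


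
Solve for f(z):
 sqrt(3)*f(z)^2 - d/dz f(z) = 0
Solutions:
 f(z) = -1/(C1 + sqrt(3)*z)


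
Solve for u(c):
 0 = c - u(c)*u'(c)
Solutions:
 u(c) = -sqrt(C1 + c^2)
 u(c) = sqrt(C1 + c^2)


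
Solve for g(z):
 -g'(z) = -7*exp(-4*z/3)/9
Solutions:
 g(z) = C1 - 7*exp(-4*z/3)/12


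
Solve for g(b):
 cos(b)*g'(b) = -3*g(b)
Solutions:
 g(b) = C1*(sin(b) - 1)^(3/2)/(sin(b) + 1)^(3/2)


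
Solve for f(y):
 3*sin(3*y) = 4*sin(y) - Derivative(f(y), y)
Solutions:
 f(y) = C1 - 4*cos(y) + cos(3*y)


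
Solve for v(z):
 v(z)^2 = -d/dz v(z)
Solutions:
 v(z) = 1/(C1 + z)


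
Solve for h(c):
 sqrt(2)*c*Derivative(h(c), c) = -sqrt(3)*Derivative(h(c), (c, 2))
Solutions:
 h(c) = C1 + C2*erf(6^(3/4)*c/6)


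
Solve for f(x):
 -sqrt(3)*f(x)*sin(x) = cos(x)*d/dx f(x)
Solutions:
 f(x) = C1*cos(x)^(sqrt(3))


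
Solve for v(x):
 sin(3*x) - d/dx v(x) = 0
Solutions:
 v(x) = C1 - cos(3*x)/3


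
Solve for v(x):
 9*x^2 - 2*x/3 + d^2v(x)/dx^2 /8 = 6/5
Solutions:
 v(x) = C1 + C2*x - 6*x^4 + 8*x^3/9 + 24*x^2/5


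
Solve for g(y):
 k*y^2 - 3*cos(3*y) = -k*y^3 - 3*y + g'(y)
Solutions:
 g(y) = C1 + k*y^4/4 + k*y^3/3 + 3*y^2/2 - sin(3*y)


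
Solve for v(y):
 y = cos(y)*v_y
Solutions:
 v(y) = C1 + Integral(y/cos(y), y)


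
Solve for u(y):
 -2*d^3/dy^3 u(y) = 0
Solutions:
 u(y) = C1 + C2*y + C3*y^2


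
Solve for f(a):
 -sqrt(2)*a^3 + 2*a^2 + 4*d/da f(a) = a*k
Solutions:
 f(a) = C1 + sqrt(2)*a^4/16 - a^3/6 + a^2*k/8


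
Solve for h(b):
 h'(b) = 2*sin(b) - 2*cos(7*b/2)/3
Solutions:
 h(b) = C1 - 4*sin(7*b/2)/21 - 2*cos(b)


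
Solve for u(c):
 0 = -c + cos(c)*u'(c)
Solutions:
 u(c) = C1 + Integral(c/cos(c), c)


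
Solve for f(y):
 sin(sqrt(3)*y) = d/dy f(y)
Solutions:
 f(y) = C1 - sqrt(3)*cos(sqrt(3)*y)/3


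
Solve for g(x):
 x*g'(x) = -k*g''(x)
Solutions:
 g(x) = C1 + C2*sqrt(k)*erf(sqrt(2)*x*sqrt(1/k)/2)


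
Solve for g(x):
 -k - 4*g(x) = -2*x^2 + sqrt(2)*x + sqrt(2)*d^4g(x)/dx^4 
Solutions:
 g(x) = -k/4 + x^2/2 - sqrt(2)*x/4 + (C1*sin(2^(7/8)*x/2) + C2*cos(2^(7/8)*x/2))*exp(-2^(7/8)*x/2) + (C3*sin(2^(7/8)*x/2) + C4*cos(2^(7/8)*x/2))*exp(2^(7/8)*x/2)


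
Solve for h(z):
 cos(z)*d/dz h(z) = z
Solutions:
 h(z) = C1 + Integral(z/cos(z), z)


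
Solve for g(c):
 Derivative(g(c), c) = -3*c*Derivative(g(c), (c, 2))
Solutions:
 g(c) = C1 + C2*c^(2/3)


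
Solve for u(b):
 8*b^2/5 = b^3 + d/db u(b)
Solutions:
 u(b) = C1 - b^4/4 + 8*b^3/15


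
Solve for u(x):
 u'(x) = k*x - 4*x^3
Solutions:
 u(x) = C1 + k*x^2/2 - x^4


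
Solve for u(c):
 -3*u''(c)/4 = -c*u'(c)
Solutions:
 u(c) = C1 + C2*erfi(sqrt(6)*c/3)


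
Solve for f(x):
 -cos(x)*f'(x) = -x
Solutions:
 f(x) = C1 + Integral(x/cos(x), x)


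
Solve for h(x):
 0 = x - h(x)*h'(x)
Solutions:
 h(x) = -sqrt(C1 + x^2)
 h(x) = sqrt(C1 + x^2)


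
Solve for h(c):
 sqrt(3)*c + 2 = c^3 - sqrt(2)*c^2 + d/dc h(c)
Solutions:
 h(c) = C1 - c^4/4 + sqrt(2)*c^3/3 + sqrt(3)*c^2/2 + 2*c


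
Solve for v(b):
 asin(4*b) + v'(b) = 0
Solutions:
 v(b) = C1 - b*asin(4*b) - sqrt(1 - 16*b^2)/4


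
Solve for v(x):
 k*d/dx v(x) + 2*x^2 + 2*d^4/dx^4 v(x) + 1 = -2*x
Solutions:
 v(x) = C1 + C2*exp(2^(2/3)*x*(-k)^(1/3)/2) + C3*exp(2^(2/3)*x*(-k)^(1/3)*(-1 + sqrt(3)*I)/4) + C4*exp(-2^(2/3)*x*(-k)^(1/3)*(1 + sqrt(3)*I)/4) - 2*x^3/(3*k) - x^2/k - x/k


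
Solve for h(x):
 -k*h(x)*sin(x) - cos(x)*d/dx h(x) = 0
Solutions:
 h(x) = C1*exp(k*log(cos(x)))


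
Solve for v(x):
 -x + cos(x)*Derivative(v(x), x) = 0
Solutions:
 v(x) = C1 + Integral(x/cos(x), x)


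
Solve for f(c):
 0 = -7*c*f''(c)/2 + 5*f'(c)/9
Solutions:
 f(c) = C1 + C2*c^(73/63)


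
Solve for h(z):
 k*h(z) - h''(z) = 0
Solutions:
 h(z) = C1*exp(-sqrt(k)*z) + C2*exp(sqrt(k)*z)


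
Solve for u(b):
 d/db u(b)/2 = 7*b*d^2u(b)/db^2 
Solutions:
 u(b) = C1 + C2*b^(15/14)


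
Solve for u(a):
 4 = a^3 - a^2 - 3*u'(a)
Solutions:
 u(a) = C1 + a^4/12 - a^3/9 - 4*a/3


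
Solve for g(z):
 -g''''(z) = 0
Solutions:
 g(z) = C1 + C2*z + C3*z^2 + C4*z^3


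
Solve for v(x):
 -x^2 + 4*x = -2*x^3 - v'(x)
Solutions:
 v(x) = C1 - x^4/2 + x^3/3 - 2*x^2


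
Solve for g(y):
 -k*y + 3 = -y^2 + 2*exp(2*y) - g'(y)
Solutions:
 g(y) = C1 + k*y^2/2 - y^3/3 - 3*y + exp(2*y)


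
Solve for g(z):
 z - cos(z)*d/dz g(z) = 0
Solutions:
 g(z) = C1 + Integral(z/cos(z), z)


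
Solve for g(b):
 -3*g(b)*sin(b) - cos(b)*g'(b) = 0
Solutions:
 g(b) = C1*cos(b)^3


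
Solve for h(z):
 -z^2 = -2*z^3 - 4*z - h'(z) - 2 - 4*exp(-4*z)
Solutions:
 h(z) = C1 - z^4/2 + z^3/3 - 2*z^2 - 2*z + exp(-4*z)


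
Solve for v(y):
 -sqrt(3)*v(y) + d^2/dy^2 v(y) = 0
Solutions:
 v(y) = C1*exp(-3^(1/4)*y) + C2*exp(3^(1/4)*y)


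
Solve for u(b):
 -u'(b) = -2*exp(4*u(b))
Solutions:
 u(b) = log(-(-1/(C1 + 8*b))^(1/4))
 u(b) = log(-1/(C1 + 8*b))/4
 u(b) = log(-I*(-1/(C1 + 8*b))^(1/4))
 u(b) = log(I*(-1/(C1 + 8*b))^(1/4))


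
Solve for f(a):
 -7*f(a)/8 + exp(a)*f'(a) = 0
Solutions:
 f(a) = C1*exp(-7*exp(-a)/8)


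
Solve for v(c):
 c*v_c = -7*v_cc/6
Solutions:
 v(c) = C1 + C2*erf(sqrt(21)*c/7)


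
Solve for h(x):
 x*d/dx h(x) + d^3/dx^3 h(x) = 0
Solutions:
 h(x) = C1 + Integral(C2*airyai(-x) + C3*airybi(-x), x)


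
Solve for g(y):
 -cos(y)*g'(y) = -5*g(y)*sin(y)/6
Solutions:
 g(y) = C1/cos(y)^(5/6)


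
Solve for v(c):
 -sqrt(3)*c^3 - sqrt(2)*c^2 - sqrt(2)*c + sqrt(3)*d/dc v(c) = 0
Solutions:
 v(c) = C1 + c^4/4 + sqrt(6)*c^3/9 + sqrt(6)*c^2/6


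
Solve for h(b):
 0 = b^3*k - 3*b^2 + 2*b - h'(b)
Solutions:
 h(b) = C1 + b^4*k/4 - b^3 + b^2


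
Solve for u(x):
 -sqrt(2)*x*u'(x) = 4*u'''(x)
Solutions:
 u(x) = C1 + Integral(C2*airyai(-sqrt(2)*x/2) + C3*airybi(-sqrt(2)*x/2), x)


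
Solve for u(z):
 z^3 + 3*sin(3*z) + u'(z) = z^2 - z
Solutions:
 u(z) = C1 - z^4/4 + z^3/3 - z^2/2 + cos(3*z)


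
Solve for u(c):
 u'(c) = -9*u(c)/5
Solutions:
 u(c) = C1*exp(-9*c/5)


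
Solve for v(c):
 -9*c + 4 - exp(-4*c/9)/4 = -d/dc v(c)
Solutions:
 v(c) = C1 + 9*c^2/2 - 4*c - 9*exp(-4*c/9)/16


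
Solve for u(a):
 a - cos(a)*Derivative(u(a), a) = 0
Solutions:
 u(a) = C1 + Integral(a/cos(a), a)


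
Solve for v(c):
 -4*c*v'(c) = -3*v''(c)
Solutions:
 v(c) = C1 + C2*erfi(sqrt(6)*c/3)


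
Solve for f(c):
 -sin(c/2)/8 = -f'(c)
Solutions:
 f(c) = C1 - cos(c/2)/4


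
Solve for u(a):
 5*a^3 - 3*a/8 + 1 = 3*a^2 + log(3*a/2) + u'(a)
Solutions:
 u(a) = C1 + 5*a^4/4 - a^3 - 3*a^2/16 - a*log(a) + a*log(2/3) + 2*a


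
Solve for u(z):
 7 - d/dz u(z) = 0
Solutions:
 u(z) = C1 + 7*z


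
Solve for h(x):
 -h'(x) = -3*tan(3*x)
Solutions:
 h(x) = C1 - log(cos(3*x))


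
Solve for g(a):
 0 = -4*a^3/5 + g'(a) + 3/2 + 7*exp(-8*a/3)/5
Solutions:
 g(a) = C1 + a^4/5 - 3*a/2 + 21*exp(-8*a/3)/40


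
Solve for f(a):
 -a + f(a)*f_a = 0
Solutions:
 f(a) = -sqrt(C1 + a^2)
 f(a) = sqrt(C1 + a^2)


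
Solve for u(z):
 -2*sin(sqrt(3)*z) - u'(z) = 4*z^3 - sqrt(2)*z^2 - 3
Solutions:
 u(z) = C1 - z^4 + sqrt(2)*z^3/3 + 3*z + 2*sqrt(3)*cos(sqrt(3)*z)/3


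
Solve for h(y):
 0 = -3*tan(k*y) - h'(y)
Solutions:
 h(y) = C1 - 3*Piecewise((-log(cos(k*y))/k, Ne(k, 0)), (0, True))


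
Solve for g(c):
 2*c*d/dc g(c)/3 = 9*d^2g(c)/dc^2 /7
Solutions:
 g(c) = C1 + C2*erfi(sqrt(21)*c/9)


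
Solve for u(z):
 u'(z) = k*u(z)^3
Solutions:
 u(z) = -sqrt(2)*sqrt(-1/(C1 + k*z))/2
 u(z) = sqrt(2)*sqrt(-1/(C1 + k*z))/2


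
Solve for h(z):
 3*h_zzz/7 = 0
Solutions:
 h(z) = C1 + C2*z + C3*z^2


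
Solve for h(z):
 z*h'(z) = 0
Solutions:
 h(z) = C1


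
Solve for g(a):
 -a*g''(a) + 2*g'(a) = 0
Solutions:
 g(a) = C1 + C2*a^3


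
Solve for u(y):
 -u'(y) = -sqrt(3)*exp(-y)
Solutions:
 u(y) = C1 - sqrt(3)*exp(-y)


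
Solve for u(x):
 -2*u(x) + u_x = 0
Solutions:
 u(x) = C1*exp(2*x)


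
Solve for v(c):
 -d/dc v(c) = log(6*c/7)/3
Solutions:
 v(c) = C1 - c*log(c)/3 - c*log(6)/3 + c/3 + c*log(7)/3


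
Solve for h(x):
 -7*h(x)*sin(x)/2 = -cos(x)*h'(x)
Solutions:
 h(x) = C1/cos(x)^(7/2)


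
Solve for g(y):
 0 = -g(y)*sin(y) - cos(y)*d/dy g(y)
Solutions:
 g(y) = C1*cos(y)


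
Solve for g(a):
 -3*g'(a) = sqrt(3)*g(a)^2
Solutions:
 g(a) = 3/(C1 + sqrt(3)*a)


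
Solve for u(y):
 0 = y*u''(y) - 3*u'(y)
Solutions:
 u(y) = C1 + C2*y^4


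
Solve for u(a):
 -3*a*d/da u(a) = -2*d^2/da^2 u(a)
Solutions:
 u(a) = C1 + C2*erfi(sqrt(3)*a/2)


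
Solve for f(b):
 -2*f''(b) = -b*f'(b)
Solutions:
 f(b) = C1 + C2*erfi(b/2)


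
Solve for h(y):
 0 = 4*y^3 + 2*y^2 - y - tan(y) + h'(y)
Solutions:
 h(y) = C1 - y^4 - 2*y^3/3 + y^2/2 - log(cos(y))


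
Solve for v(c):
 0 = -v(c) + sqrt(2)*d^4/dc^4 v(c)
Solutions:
 v(c) = C1*exp(-2^(7/8)*c/2) + C2*exp(2^(7/8)*c/2) + C3*sin(2^(7/8)*c/2) + C4*cos(2^(7/8)*c/2)


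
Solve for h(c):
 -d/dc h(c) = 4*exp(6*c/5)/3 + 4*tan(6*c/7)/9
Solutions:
 h(c) = C1 - 10*exp(6*c/5)/9 + 14*log(cos(6*c/7))/27


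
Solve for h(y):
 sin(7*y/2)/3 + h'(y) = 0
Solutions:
 h(y) = C1 + 2*cos(7*y/2)/21


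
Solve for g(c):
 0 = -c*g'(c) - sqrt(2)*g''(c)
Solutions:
 g(c) = C1 + C2*erf(2^(1/4)*c/2)


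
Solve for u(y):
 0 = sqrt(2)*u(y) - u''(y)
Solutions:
 u(y) = C1*exp(-2^(1/4)*y) + C2*exp(2^(1/4)*y)


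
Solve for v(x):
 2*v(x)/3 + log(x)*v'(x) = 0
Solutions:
 v(x) = C1*exp(-2*li(x)/3)


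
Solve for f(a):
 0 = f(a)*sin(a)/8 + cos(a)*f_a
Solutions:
 f(a) = C1*cos(a)^(1/8)


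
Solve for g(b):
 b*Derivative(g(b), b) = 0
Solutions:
 g(b) = C1


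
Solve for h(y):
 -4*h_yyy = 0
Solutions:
 h(y) = C1 + C2*y + C3*y^2


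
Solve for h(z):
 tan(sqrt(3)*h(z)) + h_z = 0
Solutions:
 h(z) = sqrt(3)*(pi - asin(C1*exp(-sqrt(3)*z)))/3
 h(z) = sqrt(3)*asin(C1*exp(-sqrt(3)*z))/3


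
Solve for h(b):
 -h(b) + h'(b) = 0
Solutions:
 h(b) = C1*exp(b)


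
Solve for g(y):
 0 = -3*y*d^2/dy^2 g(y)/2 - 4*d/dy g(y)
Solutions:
 g(y) = C1 + C2/y^(5/3)


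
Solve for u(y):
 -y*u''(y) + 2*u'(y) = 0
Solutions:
 u(y) = C1 + C2*y^3


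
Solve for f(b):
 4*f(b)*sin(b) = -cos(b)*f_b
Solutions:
 f(b) = C1*cos(b)^4


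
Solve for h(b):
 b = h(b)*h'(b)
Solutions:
 h(b) = -sqrt(C1 + b^2)
 h(b) = sqrt(C1 + b^2)


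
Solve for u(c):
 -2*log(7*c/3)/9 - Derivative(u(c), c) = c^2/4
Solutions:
 u(c) = C1 - c^3/12 - 2*c*log(c)/9 - 2*c*log(7)/9 + 2*c/9 + 2*c*log(3)/9


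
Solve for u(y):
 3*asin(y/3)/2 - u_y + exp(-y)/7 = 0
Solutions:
 u(y) = C1 + 3*y*asin(y/3)/2 + 3*sqrt(9 - y^2)/2 - exp(-y)/7


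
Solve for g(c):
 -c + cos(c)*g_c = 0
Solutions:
 g(c) = C1 + Integral(c/cos(c), c)


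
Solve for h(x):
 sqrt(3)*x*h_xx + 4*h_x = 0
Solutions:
 h(x) = C1 + C2*x^(1 - 4*sqrt(3)/3)


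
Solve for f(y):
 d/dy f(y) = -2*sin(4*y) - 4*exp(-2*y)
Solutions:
 f(y) = C1 + cos(4*y)/2 + 2*exp(-2*y)


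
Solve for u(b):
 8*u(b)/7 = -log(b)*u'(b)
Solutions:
 u(b) = C1*exp(-8*li(b)/7)


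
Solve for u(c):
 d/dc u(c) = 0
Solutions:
 u(c) = C1


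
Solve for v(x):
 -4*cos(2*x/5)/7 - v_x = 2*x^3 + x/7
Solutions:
 v(x) = C1 - x^4/2 - x^2/14 - 10*sin(2*x/5)/7


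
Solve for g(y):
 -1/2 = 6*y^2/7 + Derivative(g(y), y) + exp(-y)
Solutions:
 g(y) = C1 - 2*y^3/7 - y/2 + exp(-y)


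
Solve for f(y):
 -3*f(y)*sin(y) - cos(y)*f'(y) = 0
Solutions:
 f(y) = C1*cos(y)^3


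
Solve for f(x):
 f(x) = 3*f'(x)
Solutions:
 f(x) = C1*exp(x/3)


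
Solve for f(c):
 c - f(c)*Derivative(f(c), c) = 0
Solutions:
 f(c) = -sqrt(C1 + c^2)
 f(c) = sqrt(C1 + c^2)


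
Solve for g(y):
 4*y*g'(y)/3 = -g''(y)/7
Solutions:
 g(y) = C1 + C2*erf(sqrt(42)*y/3)


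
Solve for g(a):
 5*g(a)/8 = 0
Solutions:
 g(a) = 0


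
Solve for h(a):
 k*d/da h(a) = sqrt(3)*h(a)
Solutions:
 h(a) = C1*exp(sqrt(3)*a/k)


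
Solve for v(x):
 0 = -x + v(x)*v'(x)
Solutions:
 v(x) = -sqrt(C1 + x^2)
 v(x) = sqrt(C1 + x^2)


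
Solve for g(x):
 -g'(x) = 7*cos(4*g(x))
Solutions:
 g(x) = -asin((C1 + exp(56*x))/(C1 - exp(56*x)))/4 + pi/4
 g(x) = asin((C1 + exp(56*x))/(C1 - exp(56*x)))/4


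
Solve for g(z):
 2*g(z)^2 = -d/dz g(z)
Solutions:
 g(z) = 1/(C1 + 2*z)


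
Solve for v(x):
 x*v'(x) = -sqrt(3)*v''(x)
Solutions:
 v(x) = C1 + C2*erf(sqrt(2)*3^(3/4)*x/6)


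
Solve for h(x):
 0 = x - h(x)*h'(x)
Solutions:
 h(x) = -sqrt(C1 + x^2)
 h(x) = sqrt(C1 + x^2)


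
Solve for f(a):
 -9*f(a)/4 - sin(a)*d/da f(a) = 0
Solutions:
 f(a) = C1*(cos(a) + 1)^(9/8)/(cos(a) - 1)^(9/8)


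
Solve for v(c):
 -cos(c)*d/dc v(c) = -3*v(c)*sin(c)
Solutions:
 v(c) = C1/cos(c)^3


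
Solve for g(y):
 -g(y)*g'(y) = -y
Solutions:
 g(y) = -sqrt(C1 + y^2)
 g(y) = sqrt(C1 + y^2)


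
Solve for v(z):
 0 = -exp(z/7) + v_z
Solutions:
 v(z) = C1 + 7*exp(z/7)


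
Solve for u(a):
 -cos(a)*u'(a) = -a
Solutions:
 u(a) = C1 + Integral(a/cos(a), a)


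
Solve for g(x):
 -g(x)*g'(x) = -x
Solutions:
 g(x) = -sqrt(C1 + x^2)
 g(x) = sqrt(C1 + x^2)


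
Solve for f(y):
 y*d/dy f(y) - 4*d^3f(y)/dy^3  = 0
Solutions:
 f(y) = C1 + Integral(C2*airyai(2^(1/3)*y/2) + C3*airybi(2^(1/3)*y/2), y)


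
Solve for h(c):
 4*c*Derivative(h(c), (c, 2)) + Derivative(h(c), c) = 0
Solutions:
 h(c) = C1 + C2*c^(3/4)


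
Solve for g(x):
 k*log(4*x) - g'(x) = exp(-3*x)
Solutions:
 g(x) = C1 + k*x*log(x) + k*x*(-1 + 2*log(2)) + exp(-3*x)/3


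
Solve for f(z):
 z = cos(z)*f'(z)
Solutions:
 f(z) = C1 + Integral(z/cos(z), z)


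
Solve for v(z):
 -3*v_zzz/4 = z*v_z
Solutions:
 v(z) = C1 + Integral(C2*airyai(-6^(2/3)*z/3) + C3*airybi(-6^(2/3)*z/3), z)


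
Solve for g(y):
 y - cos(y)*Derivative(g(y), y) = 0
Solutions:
 g(y) = C1 + Integral(y/cos(y), y)


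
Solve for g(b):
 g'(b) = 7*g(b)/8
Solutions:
 g(b) = C1*exp(7*b/8)


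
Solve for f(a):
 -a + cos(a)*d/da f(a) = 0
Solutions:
 f(a) = C1 + Integral(a/cos(a), a)


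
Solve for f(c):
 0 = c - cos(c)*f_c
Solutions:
 f(c) = C1 + Integral(c/cos(c), c)


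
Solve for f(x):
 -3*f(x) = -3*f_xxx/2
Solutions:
 f(x) = C3*exp(2^(1/3)*x) + (C1*sin(2^(1/3)*sqrt(3)*x/2) + C2*cos(2^(1/3)*sqrt(3)*x/2))*exp(-2^(1/3)*x/2)


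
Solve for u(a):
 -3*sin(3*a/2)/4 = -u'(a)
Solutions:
 u(a) = C1 - cos(3*a/2)/2


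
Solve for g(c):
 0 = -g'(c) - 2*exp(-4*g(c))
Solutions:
 g(c) = log(-I*(C1 - 8*c)^(1/4))
 g(c) = log(I*(C1 - 8*c)^(1/4))
 g(c) = log(-(C1 - 8*c)^(1/4))
 g(c) = log(C1 - 8*c)/4


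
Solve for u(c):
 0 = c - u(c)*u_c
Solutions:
 u(c) = -sqrt(C1 + c^2)
 u(c) = sqrt(C1 + c^2)


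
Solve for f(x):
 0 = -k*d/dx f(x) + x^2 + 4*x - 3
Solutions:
 f(x) = C1 + x^3/(3*k) + 2*x^2/k - 3*x/k


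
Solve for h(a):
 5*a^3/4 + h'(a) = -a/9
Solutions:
 h(a) = C1 - 5*a^4/16 - a^2/18


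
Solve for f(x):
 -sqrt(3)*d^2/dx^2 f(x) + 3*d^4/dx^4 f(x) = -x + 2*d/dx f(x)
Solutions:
 f(x) = C1 + C2*exp(-x*(sqrt(3)/(sqrt(3)*sqrt(27 - sqrt(3)) + 9)^(1/3) + (sqrt(3)*sqrt(27 - sqrt(3)) + 9)^(1/3))/6)*sin(x*(-sqrt(3)*(sqrt(3)*sqrt(27 - sqrt(3)) + 9)^(1/3) + 3/(sqrt(3)*sqrt(27 - sqrt(3)) + 9)^(1/3))/6) + C3*exp(-x*(sqrt(3)/(sqrt(3)*sqrt(27 - sqrt(3)) + 9)^(1/3) + (sqrt(3)*sqrt(27 - sqrt(3)) + 9)^(1/3))/6)*cos(x*(-sqrt(3)*(sqrt(3)*sqrt(27 - sqrt(3)) + 9)^(1/3) + 3/(sqrt(3)*sqrt(27 - sqrt(3)) + 9)^(1/3))/6) + C4*exp(x*(sqrt(3)/(sqrt(3)*sqrt(27 - sqrt(3)) + 9)^(1/3) + (sqrt(3)*sqrt(27 - sqrt(3)) + 9)^(1/3))/3) + x^2/4 - sqrt(3)*x/4


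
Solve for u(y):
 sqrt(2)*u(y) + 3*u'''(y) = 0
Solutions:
 u(y) = C3*exp(-2^(1/6)*3^(2/3)*y/3) + (C1*sin(6^(1/6)*y/2) + C2*cos(6^(1/6)*y/2))*exp(2^(1/6)*3^(2/3)*y/6)


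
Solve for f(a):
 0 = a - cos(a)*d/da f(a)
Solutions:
 f(a) = C1 + Integral(a/cos(a), a)


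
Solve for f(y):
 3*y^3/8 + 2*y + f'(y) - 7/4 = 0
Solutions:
 f(y) = C1 - 3*y^4/32 - y^2 + 7*y/4


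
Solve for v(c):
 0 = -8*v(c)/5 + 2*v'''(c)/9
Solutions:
 v(c) = C3*exp(30^(2/3)*c/5) + (C1*sin(3*10^(2/3)*3^(1/6)*c/10) + C2*cos(3*10^(2/3)*3^(1/6)*c/10))*exp(-30^(2/3)*c/10)


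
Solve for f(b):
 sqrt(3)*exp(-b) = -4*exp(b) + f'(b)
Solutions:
 f(b) = C1 + 4*exp(b) - sqrt(3)*exp(-b)


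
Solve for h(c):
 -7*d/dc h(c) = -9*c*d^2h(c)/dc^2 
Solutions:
 h(c) = C1 + C2*c^(16/9)


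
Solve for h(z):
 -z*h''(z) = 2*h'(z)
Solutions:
 h(z) = C1 + C2/z


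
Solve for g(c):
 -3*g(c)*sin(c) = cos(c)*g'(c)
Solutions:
 g(c) = C1*cos(c)^3


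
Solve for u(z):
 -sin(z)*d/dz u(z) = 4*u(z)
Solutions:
 u(z) = C1*(cos(z)^2 + 2*cos(z) + 1)/(cos(z)^2 - 2*cos(z) + 1)


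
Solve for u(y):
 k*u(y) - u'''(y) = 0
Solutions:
 u(y) = C1*exp(k^(1/3)*y) + C2*exp(k^(1/3)*y*(-1 + sqrt(3)*I)/2) + C3*exp(-k^(1/3)*y*(1 + sqrt(3)*I)/2)


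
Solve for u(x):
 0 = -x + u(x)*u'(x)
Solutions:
 u(x) = -sqrt(C1 + x^2)
 u(x) = sqrt(C1 + x^2)


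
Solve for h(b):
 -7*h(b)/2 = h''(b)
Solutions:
 h(b) = C1*sin(sqrt(14)*b/2) + C2*cos(sqrt(14)*b/2)


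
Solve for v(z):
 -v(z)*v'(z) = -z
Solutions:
 v(z) = -sqrt(C1 + z^2)
 v(z) = sqrt(C1 + z^2)


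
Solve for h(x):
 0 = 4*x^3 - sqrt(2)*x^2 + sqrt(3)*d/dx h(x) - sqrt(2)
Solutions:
 h(x) = C1 - sqrt(3)*x^4/3 + sqrt(6)*x^3/9 + sqrt(6)*x/3


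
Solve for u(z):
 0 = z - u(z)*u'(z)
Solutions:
 u(z) = -sqrt(C1 + z^2)
 u(z) = sqrt(C1 + z^2)


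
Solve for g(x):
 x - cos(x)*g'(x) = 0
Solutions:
 g(x) = C1 + Integral(x/cos(x), x)


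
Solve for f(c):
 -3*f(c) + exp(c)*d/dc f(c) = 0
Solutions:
 f(c) = C1*exp(-3*exp(-c))


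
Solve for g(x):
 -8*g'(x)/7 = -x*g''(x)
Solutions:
 g(x) = C1 + C2*x^(15/7)


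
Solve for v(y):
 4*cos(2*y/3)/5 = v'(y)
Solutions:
 v(y) = C1 + 6*sin(2*y/3)/5


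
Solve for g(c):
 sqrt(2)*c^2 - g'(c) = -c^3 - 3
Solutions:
 g(c) = C1 + c^4/4 + sqrt(2)*c^3/3 + 3*c


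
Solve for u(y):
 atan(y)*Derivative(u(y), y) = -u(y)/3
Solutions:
 u(y) = C1*exp(-Integral(1/atan(y), y)/3)


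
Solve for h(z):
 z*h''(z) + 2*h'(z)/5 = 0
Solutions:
 h(z) = C1 + C2*z^(3/5)


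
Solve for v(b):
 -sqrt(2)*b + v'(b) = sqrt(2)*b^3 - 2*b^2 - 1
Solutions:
 v(b) = C1 + sqrt(2)*b^4/4 - 2*b^3/3 + sqrt(2)*b^2/2 - b


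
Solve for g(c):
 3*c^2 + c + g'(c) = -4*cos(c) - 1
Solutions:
 g(c) = C1 - c^3 - c^2/2 - c - 4*sin(c)


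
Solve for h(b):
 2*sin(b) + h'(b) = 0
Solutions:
 h(b) = C1 + 2*cos(b)


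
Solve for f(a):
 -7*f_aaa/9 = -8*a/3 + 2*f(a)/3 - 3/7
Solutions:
 f(a) = C3*exp(-6^(1/3)*7^(2/3)*a/7) + 4*a + (C1*sin(2^(1/3)*3^(5/6)*7^(2/3)*a/14) + C2*cos(2^(1/3)*3^(5/6)*7^(2/3)*a/14))*exp(6^(1/3)*7^(2/3)*a/14) + 9/14


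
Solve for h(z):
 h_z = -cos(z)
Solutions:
 h(z) = C1 - sin(z)


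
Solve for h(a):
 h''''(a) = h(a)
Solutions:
 h(a) = C1*exp(-a) + C2*exp(a) + C3*sin(a) + C4*cos(a)


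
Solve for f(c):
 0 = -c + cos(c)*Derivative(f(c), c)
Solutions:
 f(c) = C1 + Integral(c/cos(c), c)


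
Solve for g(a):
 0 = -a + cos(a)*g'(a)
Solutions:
 g(a) = C1 + Integral(a/cos(a), a)


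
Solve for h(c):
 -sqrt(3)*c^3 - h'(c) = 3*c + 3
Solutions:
 h(c) = C1 - sqrt(3)*c^4/4 - 3*c^2/2 - 3*c


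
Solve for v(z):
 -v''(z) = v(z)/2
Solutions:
 v(z) = C1*sin(sqrt(2)*z/2) + C2*cos(sqrt(2)*z/2)


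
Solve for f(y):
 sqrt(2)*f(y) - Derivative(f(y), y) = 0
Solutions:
 f(y) = C1*exp(sqrt(2)*y)


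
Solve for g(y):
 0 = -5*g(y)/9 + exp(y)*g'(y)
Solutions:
 g(y) = C1*exp(-5*exp(-y)/9)


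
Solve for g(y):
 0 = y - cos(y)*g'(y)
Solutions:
 g(y) = C1 + Integral(y/cos(y), y)


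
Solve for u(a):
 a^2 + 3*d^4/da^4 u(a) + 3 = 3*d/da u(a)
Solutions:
 u(a) = C1 + C4*exp(a) + a^3/9 + a + (C2*sin(sqrt(3)*a/2) + C3*cos(sqrt(3)*a/2))*exp(-a/2)


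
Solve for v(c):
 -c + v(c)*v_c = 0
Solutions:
 v(c) = -sqrt(C1 + c^2)
 v(c) = sqrt(C1 + c^2)


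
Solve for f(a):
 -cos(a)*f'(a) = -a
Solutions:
 f(a) = C1 + Integral(a/cos(a), a)


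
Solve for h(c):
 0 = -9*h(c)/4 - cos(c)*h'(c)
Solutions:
 h(c) = C1*(sin(c) - 1)^(9/8)/(sin(c) + 1)^(9/8)


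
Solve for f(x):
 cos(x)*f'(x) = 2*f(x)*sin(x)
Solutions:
 f(x) = C1/cos(x)^2


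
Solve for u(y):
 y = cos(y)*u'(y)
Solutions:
 u(y) = C1 + Integral(y/cos(y), y)


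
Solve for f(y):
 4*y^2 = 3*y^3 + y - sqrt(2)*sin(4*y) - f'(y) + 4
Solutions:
 f(y) = C1 + 3*y^4/4 - 4*y^3/3 + y^2/2 + 4*y + sqrt(2)*cos(4*y)/4


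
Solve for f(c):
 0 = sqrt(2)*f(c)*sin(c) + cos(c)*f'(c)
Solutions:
 f(c) = C1*cos(c)^(sqrt(2))
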